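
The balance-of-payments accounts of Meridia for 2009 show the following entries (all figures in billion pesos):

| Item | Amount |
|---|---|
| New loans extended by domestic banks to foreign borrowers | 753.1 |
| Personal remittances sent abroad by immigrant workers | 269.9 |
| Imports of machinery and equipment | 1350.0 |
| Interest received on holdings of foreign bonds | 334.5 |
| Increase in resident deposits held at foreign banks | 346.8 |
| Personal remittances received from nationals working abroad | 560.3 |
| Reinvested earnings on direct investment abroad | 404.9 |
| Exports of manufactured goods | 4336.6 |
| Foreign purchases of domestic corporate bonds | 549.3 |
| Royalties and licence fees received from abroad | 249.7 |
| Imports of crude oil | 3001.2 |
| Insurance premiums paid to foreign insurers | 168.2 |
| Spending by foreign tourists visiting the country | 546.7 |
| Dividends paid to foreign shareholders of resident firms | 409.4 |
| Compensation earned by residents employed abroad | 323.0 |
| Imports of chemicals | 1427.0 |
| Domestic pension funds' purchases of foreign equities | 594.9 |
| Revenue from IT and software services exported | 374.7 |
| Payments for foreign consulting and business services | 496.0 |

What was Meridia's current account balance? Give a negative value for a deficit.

8.7

Goods: -1350.0 - 3001.2 + 4336.6 - 1427.0 = -1441.6
Services: 374.7 - 496.0 + 546.7 + 249.7 - 168.2 = 506.9
Primary income: -409.4 + 323.0 + 404.9 + 334.5 = 653.0
Secondary income: 560.3 - 269.9 = 290.4
Current account = (-1441.6) + 506.9 + 653.0 + 290.4 = 8.7
(Excluded from the current account — financial account: new loans extended by domestic banks to foreign borrowers 753.1, increase in resident deposits held at foreign banks 346.8, foreign purchases of domestic corporate bonds 549.3, domestic pension funds' purchases of foreign equities 594.9.)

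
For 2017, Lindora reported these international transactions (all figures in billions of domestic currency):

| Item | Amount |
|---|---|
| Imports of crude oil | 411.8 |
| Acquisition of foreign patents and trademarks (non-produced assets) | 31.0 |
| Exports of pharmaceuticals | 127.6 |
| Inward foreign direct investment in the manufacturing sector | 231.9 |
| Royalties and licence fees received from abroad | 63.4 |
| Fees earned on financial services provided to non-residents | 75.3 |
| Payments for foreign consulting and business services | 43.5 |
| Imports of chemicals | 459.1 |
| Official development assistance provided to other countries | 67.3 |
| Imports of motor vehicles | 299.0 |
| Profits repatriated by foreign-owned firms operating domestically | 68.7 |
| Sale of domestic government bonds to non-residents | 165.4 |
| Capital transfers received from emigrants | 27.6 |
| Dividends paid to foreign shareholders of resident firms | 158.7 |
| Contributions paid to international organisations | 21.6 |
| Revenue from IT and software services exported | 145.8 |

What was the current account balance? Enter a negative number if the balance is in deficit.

-1117.6

Goods: -411.8 - 459.1 - 299.0 + 127.6 = -1042.3
Services: 145.8 - 43.5 + 63.4 + 75.3 = 241.0
Primary income: -68.7 - 158.7 = -227.4
Secondary income: -21.6 - 67.3 = -88.9
Current account = (-1042.3) + 241.0 + (-227.4) + (-88.9) = -1117.6
(Excluded from the current account — capital account: acquisition of foreign patents and trademarks (non-produced assets) 31.0, capital transfers received from emigrants 27.6; financial account: inward foreign direct investment in the manufacturing sector 231.9, sale of domestic government bonds to non-residents 165.4.)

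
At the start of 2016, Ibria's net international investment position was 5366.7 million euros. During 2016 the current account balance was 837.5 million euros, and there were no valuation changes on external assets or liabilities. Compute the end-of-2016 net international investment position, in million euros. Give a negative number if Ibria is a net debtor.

6204.2

With no valuation effects, change in NIIP = current account = 837.5
End-of-year NIIP = 5366.7 + 837.5 = 6204.2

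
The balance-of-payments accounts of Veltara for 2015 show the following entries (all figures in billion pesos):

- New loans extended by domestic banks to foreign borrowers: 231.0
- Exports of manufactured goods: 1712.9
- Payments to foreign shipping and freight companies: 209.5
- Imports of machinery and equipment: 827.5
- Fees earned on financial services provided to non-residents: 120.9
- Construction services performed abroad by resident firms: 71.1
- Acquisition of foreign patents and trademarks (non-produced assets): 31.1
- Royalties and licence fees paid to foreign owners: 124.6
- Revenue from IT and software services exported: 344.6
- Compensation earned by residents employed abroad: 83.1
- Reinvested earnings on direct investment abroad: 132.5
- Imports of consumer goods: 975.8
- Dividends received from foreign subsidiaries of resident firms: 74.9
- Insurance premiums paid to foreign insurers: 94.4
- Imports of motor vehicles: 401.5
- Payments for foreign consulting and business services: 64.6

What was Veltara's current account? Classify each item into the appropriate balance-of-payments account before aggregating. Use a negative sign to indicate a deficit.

Goods: 1712.9 - 827.5 - 975.8 - 401.5 = -491.9
Services: 120.9 - 209.5 - 94.4 - 64.6 + 71.1 + 344.6 - 124.6 = 43.5
Primary income: 132.5 + 83.1 + 74.9 = 290.5
Current account = (-491.9) + 43.5 + 290.5 = -157.9
(Excluded from the current account — financial account: new loans extended by domestic banks to foreign borrowers 231.0; capital account: acquisition of foreign patents and trademarks (non-produced assets) 31.1.)

-157.9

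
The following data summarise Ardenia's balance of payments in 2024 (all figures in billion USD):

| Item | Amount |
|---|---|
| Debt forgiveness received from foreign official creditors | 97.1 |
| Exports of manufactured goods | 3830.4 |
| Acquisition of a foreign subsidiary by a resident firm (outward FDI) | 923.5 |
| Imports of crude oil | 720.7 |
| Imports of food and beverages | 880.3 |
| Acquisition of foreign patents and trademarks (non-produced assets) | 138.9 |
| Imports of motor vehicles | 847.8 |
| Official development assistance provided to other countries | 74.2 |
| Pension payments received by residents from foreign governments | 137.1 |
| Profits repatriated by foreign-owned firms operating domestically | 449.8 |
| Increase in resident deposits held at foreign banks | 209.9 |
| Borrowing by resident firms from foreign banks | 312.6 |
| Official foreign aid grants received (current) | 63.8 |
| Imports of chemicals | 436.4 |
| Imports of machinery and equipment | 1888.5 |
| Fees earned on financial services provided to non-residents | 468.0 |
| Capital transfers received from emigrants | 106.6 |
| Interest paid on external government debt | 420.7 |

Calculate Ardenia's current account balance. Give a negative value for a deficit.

Goods: -720.7 - 847.8 + 3830.4 - 436.4 - 1888.5 - 880.3 = -943.3
Services: 468.0
Primary income: -449.8 - 420.7 = -870.5
Secondary income: 137.1 + 63.8 - 74.2 = 126.7
Current account = (-943.3) + 468.0 + (-870.5) + 126.7 = -1219.1
(Excluded from the current account — capital account: debt forgiveness received from foreign official creditors 97.1, acquisition of foreign patents and trademarks (non-produced assets) 138.9, capital transfers received from emigrants 106.6; financial account: acquisition of a foreign subsidiary by a resident firm (outward FDI) 923.5, increase in resident deposits held at foreign banks 209.9, borrowing by resident firms from foreign banks 312.6.)

-1219.1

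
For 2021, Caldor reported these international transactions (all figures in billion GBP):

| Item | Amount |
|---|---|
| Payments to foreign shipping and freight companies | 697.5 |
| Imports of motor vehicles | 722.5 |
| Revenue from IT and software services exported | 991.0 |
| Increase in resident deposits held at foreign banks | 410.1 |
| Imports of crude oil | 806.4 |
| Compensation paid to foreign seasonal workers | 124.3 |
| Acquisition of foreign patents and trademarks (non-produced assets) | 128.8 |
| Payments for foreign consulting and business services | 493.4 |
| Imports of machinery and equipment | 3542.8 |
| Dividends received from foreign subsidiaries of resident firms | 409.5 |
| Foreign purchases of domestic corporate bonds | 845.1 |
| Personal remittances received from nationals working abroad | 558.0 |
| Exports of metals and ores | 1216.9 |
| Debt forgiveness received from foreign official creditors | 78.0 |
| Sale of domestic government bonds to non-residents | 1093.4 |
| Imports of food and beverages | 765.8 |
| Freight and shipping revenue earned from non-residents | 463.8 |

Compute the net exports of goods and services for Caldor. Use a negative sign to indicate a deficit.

Goods: -765.8 - 722.5 - 806.4 - 3542.8 + 1216.9 = -4620.6
Services: 991.0 - 697.5 - 493.4 + 463.8 = 263.9
Trade balance = -4620.6 + 263.9 = -4356.7
(Excluded from the trade balance — financial account: increase in resident deposits held at foreign banks 410.1, foreign purchases of domestic corporate bonds 845.1, sale of domestic government bonds to non-residents 1093.4; primary income: compensation paid to foreign seasonal workers 124.3, dividends received from foreign subsidiaries of resident firms 409.5; capital account: acquisition of foreign patents and trademarks (non-produced assets) 128.8, debt forgiveness received from foreign official creditors 78.0; secondary income: personal remittances received from nationals working abroad 558.0.)

-4356.7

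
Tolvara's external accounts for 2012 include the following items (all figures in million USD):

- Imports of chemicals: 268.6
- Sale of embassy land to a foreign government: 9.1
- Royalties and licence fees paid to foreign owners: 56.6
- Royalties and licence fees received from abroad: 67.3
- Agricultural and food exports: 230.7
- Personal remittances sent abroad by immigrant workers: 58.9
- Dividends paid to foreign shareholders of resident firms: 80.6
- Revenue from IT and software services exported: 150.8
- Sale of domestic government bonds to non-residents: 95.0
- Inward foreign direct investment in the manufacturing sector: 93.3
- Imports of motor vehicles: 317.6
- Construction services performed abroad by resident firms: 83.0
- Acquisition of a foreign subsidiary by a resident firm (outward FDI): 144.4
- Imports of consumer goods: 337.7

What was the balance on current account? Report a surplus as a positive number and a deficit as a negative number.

Goods: -337.7 - 317.6 + 230.7 - 268.6 = -693.2
Services: 150.8 + 67.3 + 83.0 - 56.6 = 244.5
Primary income: -80.6
Secondary income: -58.9
Current account = (-693.2) + 244.5 + (-80.6) + (-58.9) = -588.2
(Excluded from the current account — capital account: sale of embassy land to a foreign government 9.1; financial account: sale of domestic government bonds to non-residents 95.0, inward foreign direct investment in the manufacturing sector 93.3, acquisition of a foreign subsidiary by a resident firm (outward FDI) 144.4.)

-588.2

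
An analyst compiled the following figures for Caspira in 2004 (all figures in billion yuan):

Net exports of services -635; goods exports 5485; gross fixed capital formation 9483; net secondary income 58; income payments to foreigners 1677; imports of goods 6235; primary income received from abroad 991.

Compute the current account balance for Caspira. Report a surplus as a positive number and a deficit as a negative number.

-2013

Goods balance = 5485 - 6235 = -750
Services balance = -635
Trade balance (goods + services) = -750 + (-635) = -1385
Net primary income = 991 - 1677 = -686
Net secondary income = 58
Current account = -1385 + (-686) + 58 = -2013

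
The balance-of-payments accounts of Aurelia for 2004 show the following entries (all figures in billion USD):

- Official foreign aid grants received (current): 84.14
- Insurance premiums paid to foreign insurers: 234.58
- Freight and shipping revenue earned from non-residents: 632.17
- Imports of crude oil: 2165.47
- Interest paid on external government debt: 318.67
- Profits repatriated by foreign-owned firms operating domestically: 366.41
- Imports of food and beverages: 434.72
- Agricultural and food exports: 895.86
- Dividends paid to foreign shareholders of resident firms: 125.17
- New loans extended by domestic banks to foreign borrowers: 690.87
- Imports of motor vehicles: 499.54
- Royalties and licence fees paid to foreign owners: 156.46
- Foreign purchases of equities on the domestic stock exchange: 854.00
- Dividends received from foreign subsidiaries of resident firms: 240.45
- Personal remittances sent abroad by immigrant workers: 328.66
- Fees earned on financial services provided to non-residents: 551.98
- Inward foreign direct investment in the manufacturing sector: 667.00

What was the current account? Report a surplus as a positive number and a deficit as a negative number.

-2225.08

Goods: -2165.47 + 895.86 - 434.72 - 499.54 = -2203.87
Services: -234.58 + 632.17 - 156.46 + 551.98 = 793.11
Primary income: -366.41 - 318.67 - 125.17 + 240.45 = -569.80
Secondary income: -328.66 + 84.14 = -244.52
Current account = (-2203.87) + 793.11 + (-569.80) + (-244.52) = -2225.08
(Excluded from the current account — financial account: new loans extended by domestic banks to foreign borrowers 690.87, foreign purchases of equities on the domestic stock exchange 854.00, inward foreign direct investment in the manufacturing sector 667.00.)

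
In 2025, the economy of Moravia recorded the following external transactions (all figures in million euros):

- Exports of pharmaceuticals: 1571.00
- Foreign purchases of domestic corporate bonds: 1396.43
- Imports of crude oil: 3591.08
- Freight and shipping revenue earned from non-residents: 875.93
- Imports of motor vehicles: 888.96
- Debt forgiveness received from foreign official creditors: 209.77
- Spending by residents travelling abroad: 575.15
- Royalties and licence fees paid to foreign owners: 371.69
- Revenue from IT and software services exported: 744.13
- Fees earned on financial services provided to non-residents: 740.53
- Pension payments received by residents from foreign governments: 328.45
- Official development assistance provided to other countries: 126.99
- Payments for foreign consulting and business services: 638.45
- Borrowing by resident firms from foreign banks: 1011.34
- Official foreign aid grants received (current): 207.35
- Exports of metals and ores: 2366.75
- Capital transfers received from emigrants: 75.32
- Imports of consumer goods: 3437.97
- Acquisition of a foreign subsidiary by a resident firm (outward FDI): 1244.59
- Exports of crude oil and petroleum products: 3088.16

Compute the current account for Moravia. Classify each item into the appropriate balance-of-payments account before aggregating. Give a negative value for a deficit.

Goods: 2366.75 - 888.96 + 3088.16 - 3591.08 - 3437.97 + 1571.00 = -892.10
Services: -371.69 + 875.93 - 575.15 - 638.45 + 744.13 + 740.53 = 775.30
Secondary income: -126.99 + 328.45 + 207.35 = 408.81
Current account = (-892.10) + 775.30 + 408.81 = 292.01
(Excluded from the current account — financial account: foreign purchases of domestic corporate bonds 1396.43, borrowing by resident firms from foreign banks 1011.34, acquisition of a foreign subsidiary by a resident firm (outward FDI) 1244.59; capital account: debt forgiveness received from foreign official creditors 209.77, capital transfers received from emigrants 75.32.)

292.01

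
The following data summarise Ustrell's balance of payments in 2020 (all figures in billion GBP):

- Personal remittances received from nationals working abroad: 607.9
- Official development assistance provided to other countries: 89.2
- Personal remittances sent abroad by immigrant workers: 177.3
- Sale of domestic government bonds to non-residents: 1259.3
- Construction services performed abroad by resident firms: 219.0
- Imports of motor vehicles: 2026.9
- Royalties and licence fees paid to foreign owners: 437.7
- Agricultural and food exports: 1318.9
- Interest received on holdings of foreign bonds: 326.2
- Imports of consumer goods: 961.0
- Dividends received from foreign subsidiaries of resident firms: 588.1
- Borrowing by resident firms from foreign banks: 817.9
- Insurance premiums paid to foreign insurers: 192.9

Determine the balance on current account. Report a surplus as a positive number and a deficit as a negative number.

-824.9

Goods: 1318.9 - 2026.9 - 961.0 = -1669.0
Services: -192.9 - 437.7 + 219.0 = -411.6
Primary income: 326.2 + 588.1 = 914.3
Secondary income: -177.3 + 607.9 - 89.2 = 341.4
Current account = (-1669.0) + (-411.6) + 914.3 + 341.4 = -824.9
(Excluded from the current account — financial account: sale of domestic government bonds to non-residents 1259.3, borrowing by resident firms from foreign banks 817.9.)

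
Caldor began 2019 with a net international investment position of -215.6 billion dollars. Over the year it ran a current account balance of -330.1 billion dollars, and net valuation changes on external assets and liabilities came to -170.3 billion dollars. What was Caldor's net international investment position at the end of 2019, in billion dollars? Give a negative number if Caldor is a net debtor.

-716.0

Change in NIIP = current account + net valuation change = -330.1 + (-170.3) = -500.4
End-of-year NIIP = -215.6 + (-500.4) = -716.0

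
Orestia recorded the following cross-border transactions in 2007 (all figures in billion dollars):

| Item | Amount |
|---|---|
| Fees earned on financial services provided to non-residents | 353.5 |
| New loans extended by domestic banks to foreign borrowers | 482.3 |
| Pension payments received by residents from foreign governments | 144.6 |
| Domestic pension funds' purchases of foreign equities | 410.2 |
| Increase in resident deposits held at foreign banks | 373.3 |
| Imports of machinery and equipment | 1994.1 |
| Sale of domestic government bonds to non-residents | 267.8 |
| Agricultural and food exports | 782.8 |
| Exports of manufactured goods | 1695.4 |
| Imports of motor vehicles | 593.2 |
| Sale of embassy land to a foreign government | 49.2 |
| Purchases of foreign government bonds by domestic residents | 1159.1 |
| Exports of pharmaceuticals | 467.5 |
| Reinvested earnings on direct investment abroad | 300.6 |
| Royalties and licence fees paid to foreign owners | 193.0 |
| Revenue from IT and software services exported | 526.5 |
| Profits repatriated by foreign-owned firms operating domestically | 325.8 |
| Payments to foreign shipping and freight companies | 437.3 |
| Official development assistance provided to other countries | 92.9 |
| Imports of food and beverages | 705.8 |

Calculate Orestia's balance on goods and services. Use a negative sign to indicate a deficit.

Goods: -593.2 + 782.8 + 467.5 + 1695.4 - 705.8 - 1994.1 = -347.4
Services: -437.3 + 526.5 - 193.0 + 353.5 = 249.7
Trade balance = -347.4 + 249.7 = -97.7
(Excluded from the trade balance — financial account: new loans extended by domestic banks to foreign borrowers 482.3, domestic pension funds' purchases of foreign equities 410.2, increase in resident deposits held at foreign banks 373.3, sale of domestic government bonds to non-residents 267.8, purchases of foreign government bonds by domestic residents 1159.1; secondary income: pension payments received by residents from foreign governments 144.6, official development assistance provided to other countries 92.9; capital account: sale of embassy land to a foreign government 49.2; primary income: reinvested earnings on direct investment abroad 300.6, profits repatriated by foreign-owned firms operating domestically 325.8.)

-97.7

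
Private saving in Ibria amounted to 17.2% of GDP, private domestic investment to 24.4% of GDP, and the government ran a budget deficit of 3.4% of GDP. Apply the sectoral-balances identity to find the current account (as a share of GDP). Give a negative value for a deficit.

-10.6

By the sectoral-balances identity, CA = (S_private - I) + (T - G).
Private balance = 17.2 - 24.4 = -7.2
Government balance (T - G) = -3.4
CA = -7.2 + (-3.4) = -10.6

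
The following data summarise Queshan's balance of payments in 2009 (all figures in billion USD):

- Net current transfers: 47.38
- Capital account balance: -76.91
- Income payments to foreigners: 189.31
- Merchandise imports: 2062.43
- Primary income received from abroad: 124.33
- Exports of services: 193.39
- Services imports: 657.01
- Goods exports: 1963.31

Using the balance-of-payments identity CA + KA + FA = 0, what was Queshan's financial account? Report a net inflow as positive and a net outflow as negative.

657.25

Goods balance = 1963.31 - 2062.43 = -99.12
Services balance = 193.39 - 657.01 = -463.62
Trade balance (goods + services) = -99.12 + (-463.62) = -562.74
Net primary income = 124.33 - 189.31 = -64.98
Net secondary income = 47.38
Current account = -562.74 + (-64.98) + 47.38 = -580.34
Financial account = -(-580.34 + (-76.91)) = 657.25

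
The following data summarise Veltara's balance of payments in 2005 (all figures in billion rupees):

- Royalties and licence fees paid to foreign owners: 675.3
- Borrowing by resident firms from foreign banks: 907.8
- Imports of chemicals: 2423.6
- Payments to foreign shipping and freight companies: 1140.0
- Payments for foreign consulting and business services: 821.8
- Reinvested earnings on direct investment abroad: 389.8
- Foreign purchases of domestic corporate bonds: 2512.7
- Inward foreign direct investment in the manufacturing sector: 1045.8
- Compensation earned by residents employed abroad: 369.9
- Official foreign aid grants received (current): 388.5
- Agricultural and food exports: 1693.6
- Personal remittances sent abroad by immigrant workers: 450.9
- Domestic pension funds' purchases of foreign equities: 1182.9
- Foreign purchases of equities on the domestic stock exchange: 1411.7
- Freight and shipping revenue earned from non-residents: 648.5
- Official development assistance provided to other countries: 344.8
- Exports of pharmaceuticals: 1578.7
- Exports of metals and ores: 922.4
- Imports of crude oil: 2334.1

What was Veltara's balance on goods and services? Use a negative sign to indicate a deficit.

Goods: 1578.7 + 1693.6 - 2423.6 - 2334.1 + 922.4 = -563.0
Services: -675.3 - 821.8 + 648.5 - 1140.0 = -1988.6
Trade balance = -563.0 + (-1988.6) = -2551.6
(Excluded from the trade balance — financial account: borrowing by resident firms from foreign banks 907.8, foreign purchases of domestic corporate bonds 2512.7, inward foreign direct investment in the manufacturing sector 1045.8, domestic pension funds' purchases of foreign equities 1182.9, foreign purchases of equities on the domestic stock exchange 1411.7; primary income: reinvested earnings on direct investment abroad 389.8, compensation earned by residents employed abroad 369.9; secondary income: official foreign aid grants received (current) 388.5, personal remittances sent abroad by immigrant workers 450.9, official development assistance provided to other countries 344.8.)

-2551.6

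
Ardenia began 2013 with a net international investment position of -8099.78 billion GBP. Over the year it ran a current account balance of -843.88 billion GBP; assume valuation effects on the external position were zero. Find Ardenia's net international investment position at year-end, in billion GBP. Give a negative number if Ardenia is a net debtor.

With no valuation effects, change in NIIP = current account = -843.88
End-of-year NIIP = -8099.78 + (-843.88) = -8943.66

-8943.66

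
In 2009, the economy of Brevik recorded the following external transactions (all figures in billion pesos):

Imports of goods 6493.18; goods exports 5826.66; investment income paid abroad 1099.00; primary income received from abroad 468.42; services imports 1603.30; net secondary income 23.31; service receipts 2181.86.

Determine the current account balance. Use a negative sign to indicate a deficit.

-695.23

Goods balance = 5826.66 - 6493.18 = -666.52
Services balance = 2181.86 - 1603.30 = 578.56
Trade balance (goods + services) = -666.52 + 578.56 = -87.96
Net primary income = 468.42 - 1099.00 = -630.58
Net secondary income = 23.31
Current account = -87.96 + (-630.58) + 23.31 = -695.23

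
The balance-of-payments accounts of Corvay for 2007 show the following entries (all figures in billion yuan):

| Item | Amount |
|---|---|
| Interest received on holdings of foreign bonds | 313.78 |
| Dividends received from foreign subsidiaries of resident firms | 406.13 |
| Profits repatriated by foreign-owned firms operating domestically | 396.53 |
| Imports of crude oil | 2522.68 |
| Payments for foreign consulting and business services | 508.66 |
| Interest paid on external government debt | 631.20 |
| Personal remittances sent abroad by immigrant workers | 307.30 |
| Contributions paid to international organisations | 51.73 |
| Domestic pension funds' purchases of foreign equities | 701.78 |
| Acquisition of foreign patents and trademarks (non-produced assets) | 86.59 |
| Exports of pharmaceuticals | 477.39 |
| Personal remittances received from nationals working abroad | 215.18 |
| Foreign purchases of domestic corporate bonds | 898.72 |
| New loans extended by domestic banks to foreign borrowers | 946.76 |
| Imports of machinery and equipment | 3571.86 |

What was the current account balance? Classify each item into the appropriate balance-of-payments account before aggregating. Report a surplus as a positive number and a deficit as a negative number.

Goods: 477.39 - 3571.86 - 2522.68 = -5617.15
Services: -508.66
Primary income: -631.20 - 396.53 + 406.13 + 313.78 = -307.82
Secondary income: 215.18 - 307.30 - 51.73 = -143.85
Current account = (-5617.15) + (-508.66) + (-307.82) + (-143.85) = -6577.48
(Excluded from the current account — financial account: domestic pension funds' purchases of foreign equities 701.78, foreign purchases of domestic corporate bonds 898.72, new loans extended by domestic banks to foreign borrowers 946.76; capital account: acquisition of foreign patents and trademarks (non-produced assets) 86.59.)

-6577.48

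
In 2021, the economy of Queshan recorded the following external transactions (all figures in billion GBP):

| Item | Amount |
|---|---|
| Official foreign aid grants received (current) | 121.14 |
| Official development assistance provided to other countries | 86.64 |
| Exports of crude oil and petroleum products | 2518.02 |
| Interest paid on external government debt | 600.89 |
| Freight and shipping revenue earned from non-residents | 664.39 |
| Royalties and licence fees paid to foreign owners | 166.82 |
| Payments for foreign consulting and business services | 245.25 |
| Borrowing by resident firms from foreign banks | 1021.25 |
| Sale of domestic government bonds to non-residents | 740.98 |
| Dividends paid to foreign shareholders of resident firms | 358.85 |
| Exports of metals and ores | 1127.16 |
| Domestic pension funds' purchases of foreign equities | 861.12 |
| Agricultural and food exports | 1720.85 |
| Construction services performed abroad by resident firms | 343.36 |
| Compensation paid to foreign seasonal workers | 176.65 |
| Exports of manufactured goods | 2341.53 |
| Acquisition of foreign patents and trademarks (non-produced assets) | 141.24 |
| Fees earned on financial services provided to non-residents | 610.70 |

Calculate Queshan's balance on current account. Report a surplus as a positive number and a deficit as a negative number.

7812.05

Goods: 2341.53 + 1720.85 + 1127.16 + 2518.02 = 7707.56
Services: -245.25 + 610.70 + 343.36 + 664.39 - 166.82 = 1206.38
Primary income: -176.65 - 358.85 - 600.89 = -1136.39
Secondary income: -86.64 + 121.14 = 34.50
Current account = 7707.56 + 1206.38 + (-1136.39) + 34.50 = 7812.05
(Excluded from the current account — financial account: borrowing by resident firms from foreign banks 1021.25, sale of domestic government bonds to non-residents 740.98, domestic pension funds' purchases of foreign equities 861.12; capital account: acquisition of foreign patents and trademarks (non-produced assets) 141.24.)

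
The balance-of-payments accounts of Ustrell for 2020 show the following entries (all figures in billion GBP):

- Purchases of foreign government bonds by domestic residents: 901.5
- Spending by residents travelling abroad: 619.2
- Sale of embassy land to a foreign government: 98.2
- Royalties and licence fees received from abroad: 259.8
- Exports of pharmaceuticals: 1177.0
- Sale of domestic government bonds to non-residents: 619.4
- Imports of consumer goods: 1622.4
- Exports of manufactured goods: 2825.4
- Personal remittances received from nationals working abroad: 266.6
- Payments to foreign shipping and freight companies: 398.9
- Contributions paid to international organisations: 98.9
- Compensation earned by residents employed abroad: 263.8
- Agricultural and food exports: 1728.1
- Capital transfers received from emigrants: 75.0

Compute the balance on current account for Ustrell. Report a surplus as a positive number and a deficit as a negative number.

3781.3

Goods: -1622.4 + 1728.1 + 2825.4 + 1177.0 = 4108.1
Services: -398.9 + 259.8 - 619.2 = -758.3
Primary income: 263.8
Secondary income: 266.6 - 98.9 = 167.7
Current account = 4108.1 + (-758.3) + 263.8 + 167.7 = 3781.3
(Excluded from the current account — financial account: purchases of foreign government bonds by domestic residents 901.5, sale of domestic government bonds to non-residents 619.4; capital account: sale of embassy land to a foreign government 98.2, capital transfers received from emigrants 75.0.)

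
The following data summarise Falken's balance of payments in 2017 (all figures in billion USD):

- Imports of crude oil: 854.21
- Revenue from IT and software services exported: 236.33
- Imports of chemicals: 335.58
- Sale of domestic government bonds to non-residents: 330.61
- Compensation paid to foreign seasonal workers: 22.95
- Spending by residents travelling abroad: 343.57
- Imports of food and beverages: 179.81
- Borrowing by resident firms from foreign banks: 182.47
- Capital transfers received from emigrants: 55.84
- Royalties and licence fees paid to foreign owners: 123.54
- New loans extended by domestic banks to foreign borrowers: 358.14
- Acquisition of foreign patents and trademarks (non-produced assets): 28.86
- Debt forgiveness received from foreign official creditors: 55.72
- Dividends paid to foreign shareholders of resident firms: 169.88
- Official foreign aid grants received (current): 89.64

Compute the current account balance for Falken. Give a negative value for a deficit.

-1703.57

Goods: -335.58 - 179.81 - 854.21 = -1369.60
Services: -123.54 - 343.57 + 236.33 = -230.78
Primary income: -22.95 - 169.88 = -192.83
Secondary income: 89.64
Current account = (-1369.60) + (-230.78) + (-192.83) + 89.64 = -1703.57
(Excluded from the current account — financial account: sale of domestic government bonds to non-residents 330.61, borrowing by resident firms from foreign banks 182.47, new loans extended by domestic banks to foreign borrowers 358.14; capital account: capital transfers received from emigrants 55.84, acquisition of foreign patents and trademarks (non-produced assets) 28.86, debt forgiveness received from foreign official creditors 55.72.)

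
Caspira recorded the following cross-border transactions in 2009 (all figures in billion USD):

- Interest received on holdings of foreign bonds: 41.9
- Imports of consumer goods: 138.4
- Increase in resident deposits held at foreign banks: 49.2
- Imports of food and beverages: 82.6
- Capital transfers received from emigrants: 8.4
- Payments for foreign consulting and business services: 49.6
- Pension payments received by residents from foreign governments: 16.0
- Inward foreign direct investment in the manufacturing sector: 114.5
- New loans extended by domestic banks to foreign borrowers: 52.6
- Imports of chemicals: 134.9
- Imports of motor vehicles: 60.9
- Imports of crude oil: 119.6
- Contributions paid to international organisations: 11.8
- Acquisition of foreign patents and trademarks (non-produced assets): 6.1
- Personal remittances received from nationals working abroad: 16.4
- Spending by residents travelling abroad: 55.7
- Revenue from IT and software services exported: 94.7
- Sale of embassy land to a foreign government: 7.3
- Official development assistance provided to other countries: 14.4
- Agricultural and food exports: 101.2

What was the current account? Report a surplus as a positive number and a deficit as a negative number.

-397.7

Goods: -134.9 - 60.9 - 138.4 - 119.6 + 101.2 - 82.6 = -435.2
Services: 94.7 - 55.7 - 49.6 = -10.6
Primary income: 41.9
Secondary income: -11.8 + 16.0 - 14.4 + 16.4 = 6.2
Current account = (-435.2) + (-10.6) + 41.9 + 6.2 = -397.7
(Excluded from the current account — financial account: increase in resident deposits held at foreign banks 49.2, inward foreign direct investment in the manufacturing sector 114.5, new loans extended by domestic banks to foreign borrowers 52.6; capital account: capital transfers received from emigrants 8.4, acquisition of foreign patents and trademarks (non-produced assets) 6.1, sale of embassy land to a foreign government 7.3.)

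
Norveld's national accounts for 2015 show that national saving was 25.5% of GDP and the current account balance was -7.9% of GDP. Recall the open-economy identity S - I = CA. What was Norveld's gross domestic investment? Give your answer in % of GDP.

S - I = CA (net lending to the rest of the world).
I = S - CA = 25.5 - (-7.9) = 33.4

33.4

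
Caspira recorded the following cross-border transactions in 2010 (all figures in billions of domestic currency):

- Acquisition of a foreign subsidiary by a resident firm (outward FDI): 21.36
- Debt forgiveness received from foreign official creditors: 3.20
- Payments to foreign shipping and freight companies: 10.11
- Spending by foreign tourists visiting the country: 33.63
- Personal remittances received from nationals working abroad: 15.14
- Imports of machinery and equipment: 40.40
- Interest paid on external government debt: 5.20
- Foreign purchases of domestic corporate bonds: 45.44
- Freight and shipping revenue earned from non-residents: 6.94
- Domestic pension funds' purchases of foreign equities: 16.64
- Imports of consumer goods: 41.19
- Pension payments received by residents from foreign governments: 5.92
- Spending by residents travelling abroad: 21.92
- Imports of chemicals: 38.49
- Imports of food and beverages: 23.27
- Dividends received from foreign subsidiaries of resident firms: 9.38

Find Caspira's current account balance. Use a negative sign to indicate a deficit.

-109.57

Goods: -40.40 - 38.49 - 23.27 - 41.19 = -143.35
Services: -10.11 - 21.92 + 6.94 + 33.63 = 8.54
Primary income: -5.20 + 9.38 = 4.18
Secondary income: 15.14 + 5.92 = 21.06
Current account = (-143.35) + 8.54 + 4.18 + 21.06 = -109.57
(Excluded from the current account — financial account: acquisition of a foreign subsidiary by a resident firm (outward FDI) 21.36, foreign purchases of domestic corporate bonds 45.44, domestic pension funds' purchases of foreign equities 16.64; capital account: debt forgiveness received from foreign official creditors 3.20.)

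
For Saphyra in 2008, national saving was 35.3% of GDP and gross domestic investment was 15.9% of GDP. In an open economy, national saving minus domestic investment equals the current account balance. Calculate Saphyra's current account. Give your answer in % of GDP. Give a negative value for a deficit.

19.4

S - I = CA (net lending to the rest of the world).
CA = S - I = 35.3 - 15.9 = 19.4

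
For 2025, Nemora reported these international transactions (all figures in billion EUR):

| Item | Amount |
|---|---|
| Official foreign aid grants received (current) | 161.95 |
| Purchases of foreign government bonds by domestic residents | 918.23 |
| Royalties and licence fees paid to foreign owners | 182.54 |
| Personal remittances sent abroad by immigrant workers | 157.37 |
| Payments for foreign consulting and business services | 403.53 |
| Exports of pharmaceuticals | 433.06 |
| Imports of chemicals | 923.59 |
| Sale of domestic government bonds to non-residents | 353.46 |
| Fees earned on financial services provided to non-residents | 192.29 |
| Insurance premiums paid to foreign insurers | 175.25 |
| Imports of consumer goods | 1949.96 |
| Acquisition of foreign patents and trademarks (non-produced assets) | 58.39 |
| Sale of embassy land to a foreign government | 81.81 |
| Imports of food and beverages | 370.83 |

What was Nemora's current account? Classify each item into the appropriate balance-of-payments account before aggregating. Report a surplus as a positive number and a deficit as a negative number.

-3375.77

Goods: -923.59 + 433.06 - 1949.96 - 370.83 = -2811.32
Services: 192.29 - 403.53 - 182.54 - 175.25 = -569.03
Secondary income: -157.37 + 161.95 = 4.58
Current account = (-2811.32) + (-569.03) + 4.58 = -3375.77
(Excluded from the current account — financial account: purchases of foreign government bonds by domestic residents 918.23, sale of domestic government bonds to non-residents 353.46; capital account: acquisition of foreign patents and trademarks (non-produced assets) 58.39, sale of embassy land to a foreign government 81.81.)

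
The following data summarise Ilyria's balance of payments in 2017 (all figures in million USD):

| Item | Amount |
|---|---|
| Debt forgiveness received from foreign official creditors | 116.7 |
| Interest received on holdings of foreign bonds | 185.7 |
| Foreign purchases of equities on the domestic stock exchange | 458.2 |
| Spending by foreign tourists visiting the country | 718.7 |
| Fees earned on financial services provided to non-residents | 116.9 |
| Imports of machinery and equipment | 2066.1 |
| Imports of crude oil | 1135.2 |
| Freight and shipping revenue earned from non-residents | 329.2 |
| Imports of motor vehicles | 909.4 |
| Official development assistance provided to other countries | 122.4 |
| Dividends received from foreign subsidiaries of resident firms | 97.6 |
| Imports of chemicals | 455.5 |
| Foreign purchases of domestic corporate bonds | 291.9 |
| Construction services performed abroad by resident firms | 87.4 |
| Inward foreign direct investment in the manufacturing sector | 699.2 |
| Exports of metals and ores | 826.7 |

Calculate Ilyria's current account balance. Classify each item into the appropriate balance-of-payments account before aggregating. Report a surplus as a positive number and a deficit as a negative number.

Goods: 826.7 - 909.4 - 2066.1 - 455.5 - 1135.2 = -3739.5
Services: 116.9 + 87.4 + 718.7 + 329.2 = 1252.2
Primary income: 97.6 + 185.7 = 283.3
Secondary income: -122.4
Current account = (-3739.5) + 1252.2 + 283.3 + (-122.4) = -2326.4
(Excluded from the current account — capital account: debt forgiveness received from foreign official creditors 116.7; financial account: foreign purchases of equities on the domestic stock exchange 458.2, foreign purchases of domestic corporate bonds 291.9, inward foreign direct investment in the manufacturing sector 699.2.)

-2326.4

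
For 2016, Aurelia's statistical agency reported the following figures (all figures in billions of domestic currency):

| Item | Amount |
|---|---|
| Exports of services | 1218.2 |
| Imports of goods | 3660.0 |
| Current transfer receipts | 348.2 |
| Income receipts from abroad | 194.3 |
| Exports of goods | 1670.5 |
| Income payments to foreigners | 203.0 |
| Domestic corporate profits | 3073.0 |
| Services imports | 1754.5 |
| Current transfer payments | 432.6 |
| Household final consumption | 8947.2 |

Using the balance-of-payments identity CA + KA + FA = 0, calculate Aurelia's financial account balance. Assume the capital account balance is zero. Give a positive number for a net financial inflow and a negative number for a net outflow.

2618.9

Goods balance = 1670.5 - 3660.0 = -1989.5
Services balance = 1218.2 - 1754.5 = -536.3
Trade balance (goods + services) = -1989.5 + (-536.3) = -2525.8
Net primary income = 194.3 - 203.0 = -8.7
Net secondary income = 348.2 - 432.6 = -84.4
Current account = -2525.8 + (-8.7) + (-84.4) = -2618.9
Financial account = -(-2618.9) = 2618.9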